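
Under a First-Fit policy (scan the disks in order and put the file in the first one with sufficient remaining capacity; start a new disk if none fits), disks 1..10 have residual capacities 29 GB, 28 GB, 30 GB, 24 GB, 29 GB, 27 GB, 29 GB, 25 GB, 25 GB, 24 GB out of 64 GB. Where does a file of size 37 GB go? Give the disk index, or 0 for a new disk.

No disk has ≥ 37 GB free, so a new disk is opened.

0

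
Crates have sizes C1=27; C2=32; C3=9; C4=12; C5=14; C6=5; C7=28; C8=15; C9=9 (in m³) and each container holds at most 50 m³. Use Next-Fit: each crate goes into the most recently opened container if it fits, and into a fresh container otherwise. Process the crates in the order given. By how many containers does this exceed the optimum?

1

Next-Fit: [27] [32,9] [12,14,5] [28,15] [9] → 5 containers.
Total size 151 m³; any packing needs at least ⌈151/50⌉ = 4 containers.
An optimal packing achieves that bound: [32,15] [28,14,5] [27,12,9] [9] → 4 containers.
Excess: 5 − 4 = 1.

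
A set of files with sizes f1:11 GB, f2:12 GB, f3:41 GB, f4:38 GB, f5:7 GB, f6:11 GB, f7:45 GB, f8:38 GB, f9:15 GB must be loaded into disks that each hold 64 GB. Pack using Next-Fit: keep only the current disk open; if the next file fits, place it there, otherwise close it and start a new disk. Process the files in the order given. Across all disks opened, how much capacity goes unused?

f1 (11 GB) → disk 1 (remaining 53 GB)
f2 (12 GB) → disk 1 (remaining 41 GB)
f3 (41 GB) → disk 1 (remaining 0 GB)
f4 (38 GB) → disk 2 (remaining 26 GB)
f5 (7 GB) → disk 2 (remaining 19 GB)
f6 (11 GB) → disk 2 (remaining 8 GB)
f7 (45 GB) → disk 3 (remaining 19 GB)
f8 (38 GB) → disk 4 (remaining 26 GB)
f9 (15 GB) → disk 4 (remaining 11 GB)
4 disks × 64 GB = 256 GB; used 218 GB; unused 38 GB.

38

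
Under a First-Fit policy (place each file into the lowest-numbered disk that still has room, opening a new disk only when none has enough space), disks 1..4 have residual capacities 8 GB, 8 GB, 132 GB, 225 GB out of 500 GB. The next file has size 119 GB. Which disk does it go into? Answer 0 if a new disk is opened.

Disks with room: disk 3 (132 GB), disk 4 (225 GB).
The first with room is disk 3.

3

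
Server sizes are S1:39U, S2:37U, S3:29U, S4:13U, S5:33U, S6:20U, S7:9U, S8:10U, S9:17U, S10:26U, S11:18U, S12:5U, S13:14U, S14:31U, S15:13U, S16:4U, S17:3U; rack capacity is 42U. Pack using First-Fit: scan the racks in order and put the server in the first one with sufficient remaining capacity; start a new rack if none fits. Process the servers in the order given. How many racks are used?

Put S1 (39U) in rack 1; 3U remain.
Put S2 (37U) in rack 2; 5U remain.
Put S3 (29U) in rack 3; 13U remain.
Put S4 (13U) in rack 3; 0U remain.
Put S5 (33U) in rack 4; 9U remain.
Put S6 (20U) in rack 5; 22U remain.
Put S7 (9U) in rack 4; 0U remain.
Put S8 (10U) in rack 5; 12U remain.
Put S9 (17U) in rack 6; 25U remain.
Put S10 (26U) in rack 7; 16U remain.
Put S11 (18U) in rack 6; 7U remain.
Put S12 (5U) in rack 2; 0U remain.
Put S13 (14U) in rack 7; 2U remain.
Put S14 (31U) in rack 8; 11U remain.
Put S15 (13U) in rack 9; 29U remain.
Put S16 (4U) in rack 5; 8U remain.
Put S17 (3U) in rack 1; 0U remain.
Final racks: [39,3] [37,5] [29,13] [33,9] [20,10,4] [17,18] [26,14] [31] [13].

9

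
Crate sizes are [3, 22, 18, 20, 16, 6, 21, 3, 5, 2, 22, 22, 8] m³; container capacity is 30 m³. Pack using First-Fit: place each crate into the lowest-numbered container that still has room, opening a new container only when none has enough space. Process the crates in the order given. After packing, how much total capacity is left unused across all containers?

42

container 1: place 3 m³, 27 m³ left
container 1: place 22 m³, 5 m³ left
container 2: place 18 m³, 12 m³ left
container 3: place 20 m³, 10 m³ left
container 4: place 16 m³, 14 m³ left
container 2: place 6 m³, 6 m³ left
container 5: place 21 m³, 9 m³ left
container 1: place 3 m³, 2 m³ left
container 2: place 5 m³, 1 m³ left
container 1: place 2 m³, 0 m³ left
container 6: place 22 m³, 8 m³ left
container 7: place 22 m³, 8 m³ left
container 3: place 8 m³, 2 m³ left
7 containers × 30 m³ = 210 m³; used 168 m³; unused 42 m³.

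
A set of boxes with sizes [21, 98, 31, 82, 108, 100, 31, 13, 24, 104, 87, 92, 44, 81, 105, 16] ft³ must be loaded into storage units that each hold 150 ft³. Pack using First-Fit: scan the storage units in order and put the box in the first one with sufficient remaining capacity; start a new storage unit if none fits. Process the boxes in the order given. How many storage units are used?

9 storage units

21 ft³ → storage unit 1 (remaining 129 ft³)
98 ft³ → storage unit 1 (remaining 31 ft³)
31 ft³ → storage unit 1 (remaining 0 ft³)
82 ft³ → storage unit 2 (remaining 68 ft³)
108 ft³ → storage unit 3 (remaining 42 ft³)
100 ft³ → storage unit 4 (remaining 50 ft³)
31 ft³ → storage unit 2 (remaining 37 ft³)
13 ft³ → storage unit 2 (remaining 24 ft³)
24 ft³ → storage unit 2 (remaining 0 ft³)
104 ft³ → storage unit 5 (remaining 46 ft³)
87 ft³ → storage unit 6 (remaining 63 ft³)
92 ft³ → storage unit 7 (remaining 58 ft³)
44 ft³ → storage unit 4 (remaining 6 ft³)
81 ft³ → storage unit 8 (remaining 69 ft³)
105 ft³ → storage unit 9 (remaining 45 ft³)
16 ft³ → storage unit 3 (remaining 26 ft³)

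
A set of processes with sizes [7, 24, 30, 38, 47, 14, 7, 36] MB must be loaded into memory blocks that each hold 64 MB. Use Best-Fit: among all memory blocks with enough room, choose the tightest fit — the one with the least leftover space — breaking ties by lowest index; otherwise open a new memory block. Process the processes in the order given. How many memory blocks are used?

memory block 1: place 7 MB, 57 MB left
memory block 1: place 24 MB, 33 MB left
memory block 1: place 30 MB, 3 MB left
memory block 2: place 38 MB, 26 MB left
memory block 3: place 47 MB, 17 MB left
memory block 3: place 14 MB, 3 MB left
memory block 2: place 7 MB, 19 MB left
memory block 4: place 36 MB, 28 MB left
Final memory blocks: [7,24,30] [38,7] [47,14] [36].

4 memory blocks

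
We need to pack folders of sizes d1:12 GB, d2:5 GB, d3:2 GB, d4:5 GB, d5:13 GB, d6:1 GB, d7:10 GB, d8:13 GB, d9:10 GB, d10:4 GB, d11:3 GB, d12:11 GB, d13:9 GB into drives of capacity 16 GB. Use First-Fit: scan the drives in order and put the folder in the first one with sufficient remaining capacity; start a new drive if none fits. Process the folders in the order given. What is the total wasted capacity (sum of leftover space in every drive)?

d1 (12 GB) → drive 1 (remaining 4 GB)
d2 (5 GB) → drive 2 (remaining 11 GB)
d3 (2 GB) → drive 1 (remaining 2 GB)
d4 (5 GB) → drive 2 (remaining 6 GB)
d5 (13 GB) → drive 3 (remaining 3 GB)
d6 (1 GB) → drive 1 (remaining 1 GB)
d7 (10 GB) → drive 4 (remaining 6 GB)
d8 (13 GB) → drive 5 (remaining 3 GB)
d9 (10 GB) → drive 6 (remaining 6 GB)
d10 (4 GB) → drive 2 (remaining 2 GB)
d11 (3 GB) → drive 3 (remaining 0 GB)
d12 (11 GB) → drive 7 (remaining 5 GB)
d13 (9 GB) → drive 8 (remaining 7 GB)
8 drives × 16 GB = 128 GB; used 98 GB; unused 30 GB.

30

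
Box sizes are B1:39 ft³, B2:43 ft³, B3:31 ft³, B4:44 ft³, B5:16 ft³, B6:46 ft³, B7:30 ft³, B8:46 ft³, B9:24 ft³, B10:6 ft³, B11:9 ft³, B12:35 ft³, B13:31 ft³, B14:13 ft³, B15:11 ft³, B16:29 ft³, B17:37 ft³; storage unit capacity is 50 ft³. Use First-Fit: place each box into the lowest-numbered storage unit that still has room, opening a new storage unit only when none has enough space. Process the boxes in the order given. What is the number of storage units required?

12

B1 (39 ft³) → storage unit 1 (remaining 11 ft³)
B2 (43 ft³) → storage unit 2 (remaining 7 ft³)
B3 (31 ft³) → storage unit 3 (remaining 19 ft³)
B4 (44 ft³) → storage unit 4 (remaining 6 ft³)
B5 (16 ft³) → storage unit 3 (remaining 3 ft³)
B6 (46 ft³) → storage unit 5 (remaining 4 ft³)
B7 (30 ft³) → storage unit 6 (remaining 20 ft³)
B8 (46 ft³) → storage unit 7 (remaining 4 ft³)
B9 (24 ft³) → storage unit 8 (remaining 26 ft³)
B10 (6 ft³) → storage unit 1 (remaining 5 ft³)
B11 (9 ft³) → storage unit 6 (remaining 11 ft³)
B12 (35 ft³) → storage unit 9 (remaining 15 ft³)
B13 (31 ft³) → storage unit 10 (remaining 19 ft³)
B14 (13 ft³) → storage unit 8 (remaining 13 ft³)
B15 (11 ft³) → storage unit 6 (remaining 0 ft³)
B16 (29 ft³) → storage unit 11 (remaining 21 ft³)
B17 (37 ft³) → storage unit 12 (remaining 13 ft³)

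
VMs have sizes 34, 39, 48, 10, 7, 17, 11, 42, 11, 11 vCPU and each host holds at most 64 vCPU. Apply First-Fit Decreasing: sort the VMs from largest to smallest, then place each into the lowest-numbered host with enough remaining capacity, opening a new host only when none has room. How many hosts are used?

4

Sorted descending: 48, 42, 39, 34, 17, 11, 11, 11, 10, 7.
host 1: place 48 vCPU, 16 vCPU left
host 2: place 42 vCPU, 22 vCPU left
host 3: place 39 vCPU, 25 vCPU left
host 4: place 34 vCPU, 30 vCPU left
host 2: place 17 vCPU, 5 vCPU left
host 1: place 11 vCPU, 5 vCPU left
host 3: place 11 vCPU, 14 vCPU left
host 3: place 11 vCPU, 3 vCPU left
host 4: place 10 vCPU, 20 vCPU left
host 4: place 7 vCPU, 13 vCPU left
Final hosts: [48,11] [42,17] [39,11,11] [34,10,7].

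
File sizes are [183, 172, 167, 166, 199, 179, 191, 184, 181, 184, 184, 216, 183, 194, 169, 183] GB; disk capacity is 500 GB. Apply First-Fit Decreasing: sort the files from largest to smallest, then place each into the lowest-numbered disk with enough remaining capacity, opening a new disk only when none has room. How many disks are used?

8

Sorted descending: 216, 199, 194, 191, 184, 184, 184, 183, 183, 183, 181, 179, 172, 169, 167, 166.
disk 1: place 216 GB, 284 GB left
disk 1: place 199 GB, 85 GB left
disk 2: place 194 GB, 306 GB left
disk 2: place 191 GB, 115 GB left
disk 3: place 184 GB, 316 GB left
disk 3: place 184 GB, 132 GB left
disk 4: place 184 GB, 316 GB left
disk 4: place 183 GB, 133 GB left
disk 5: place 183 GB, 317 GB left
disk 5: place 183 GB, 134 GB left
disk 6: place 181 GB, 319 GB left
disk 6: place 179 GB, 140 GB left
disk 7: place 172 GB, 328 GB left
disk 7: place 169 GB, 159 GB left
disk 8: place 167 GB, 333 GB left
disk 8: place 166 GB, 167 GB left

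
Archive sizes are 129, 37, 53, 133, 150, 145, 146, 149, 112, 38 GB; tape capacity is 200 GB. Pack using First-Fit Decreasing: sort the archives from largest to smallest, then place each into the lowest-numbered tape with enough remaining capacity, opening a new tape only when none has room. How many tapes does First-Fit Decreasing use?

Sorted descending: 150, 149, 146, 145, 133, 129, 112, 53, 38, 37.
tape 1: place 150 GB, 50 GB left
tape 2: place 149 GB, 51 GB left
tape 3: place 146 GB, 54 GB left
tape 4: place 145 GB, 55 GB left
tape 5: place 133 GB, 67 GB left
tape 6: place 129 GB, 71 GB left
tape 7: place 112 GB, 88 GB left
tape 3: place 53 GB, 1 GB left
tape 1: place 38 GB, 12 GB left
tape 2: place 37 GB, 14 GB left
Final tapes: [150,38] [149,37] [146,53] [145] [133] [129] [112].

7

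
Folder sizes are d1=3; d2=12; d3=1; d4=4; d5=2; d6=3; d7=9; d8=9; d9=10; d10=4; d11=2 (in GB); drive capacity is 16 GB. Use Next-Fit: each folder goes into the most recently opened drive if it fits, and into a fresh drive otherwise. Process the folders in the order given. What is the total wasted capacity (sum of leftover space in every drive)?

21

d1 (3 GB) → drive 1 (remaining 13 GB)
d2 (12 GB) → drive 1 (remaining 1 GB)
d3 (1 GB) → drive 1 (remaining 0 GB)
d4 (4 GB) → drive 2 (remaining 12 GB)
d5 (2 GB) → drive 2 (remaining 10 GB)
d6 (3 GB) → drive 2 (remaining 7 GB)
d7 (9 GB) → drive 3 (remaining 7 GB)
d8 (9 GB) → drive 4 (remaining 7 GB)
d9 (10 GB) → drive 5 (remaining 6 GB)
d10 (4 GB) → drive 5 (remaining 2 GB)
d11 (2 GB) → drive 5 (remaining 0 GB)
5 drives × 16 GB = 80 GB; used 59 GB; unused 21 GB.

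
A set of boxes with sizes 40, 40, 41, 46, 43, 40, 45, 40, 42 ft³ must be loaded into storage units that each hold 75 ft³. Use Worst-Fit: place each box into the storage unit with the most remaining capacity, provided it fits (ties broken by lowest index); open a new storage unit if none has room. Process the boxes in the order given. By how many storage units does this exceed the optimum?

Worst-Fit: [40] [40] [41] [46] [43] [40] [45] [40] [42] → 9 storage units.
9 boxes exceed 37.5 ft³ (half the capacity), and no two of those can share a storage unit, so at least 9 storage units are needed.
So 9 is already optimal.

0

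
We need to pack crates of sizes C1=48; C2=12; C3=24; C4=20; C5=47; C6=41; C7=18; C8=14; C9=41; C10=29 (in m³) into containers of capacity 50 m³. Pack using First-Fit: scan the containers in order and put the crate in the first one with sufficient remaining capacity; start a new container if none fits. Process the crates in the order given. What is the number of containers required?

Put C1 (48 m³) in container 1; 2 m³ remain.
Put C2 (12 m³) in container 2; 38 m³ remain.
Put C3 (24 m³) in container 2; 14 m³ remain.
Put C4 (20 m³) in container 3; 30 m³ remain.
Put C5 (47 m³) in container 4; 3 m³ remain.
Put C6 (41 m³) in container 5; 9 m³ remain.
Put C7 (18 m³) in container 3; 12 m³ remain.
Put C8 (14 m³) in container 2; 0 m³ remain.
Put C9 (41 m³) in container 6; 9 m³ remain.
Put C10 (29 m³) in container 7; 21 m³ remain.

7 containers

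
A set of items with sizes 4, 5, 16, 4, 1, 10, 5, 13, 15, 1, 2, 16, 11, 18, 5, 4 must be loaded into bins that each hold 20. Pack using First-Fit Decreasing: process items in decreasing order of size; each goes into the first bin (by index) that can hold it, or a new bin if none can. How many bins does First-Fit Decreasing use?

7

Sorted descending: 18, 16, 16, 15, 13, 11, 10, 5, 5, 5, 4, 4, 4, 2, 1, 1.
bin 1: place 18, 2 left
bin 2: place 16, 4 left
bin 3: place 16, 4 left
bin 4: place 15, 5 left
bin 5: place 13, 7 left
bin 6: place 11, 9 left
bin 7: place 10, 10 left
bin 4: place 5, 0 left
bin 5: place 5, 2 left
bin 6: place 5, 4 left
bin 2: place 4, 0 left
bin 3: place 4, 0 left
bin 6: place 4, 0 left
bin 1: place 2, 0 left
bin 5: place 1, 1 left
bin 5: place 1, 0 left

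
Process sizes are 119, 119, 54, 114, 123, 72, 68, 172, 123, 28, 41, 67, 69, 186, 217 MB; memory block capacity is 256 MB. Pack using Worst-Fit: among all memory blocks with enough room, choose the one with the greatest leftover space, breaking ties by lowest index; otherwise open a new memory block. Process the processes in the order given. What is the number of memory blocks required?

Put 119 MB in memory block 1; 137 MB remain.
Put 119 MB in memory block 1; 18 MB remain.
Put 54 MB in memory block 2; 202 MB remain.
Put 114 MB in memory block 2; 88 MB remain.
Put 123 MB in memory block 3; 133 MB remain.
Put 72 MB in memory block 3; 61 MB remain.
Put 68 MB in memory block 2; 20 MB remain.
Put 172 MB in memory block 4; 84 MB remain.
Put 123 MB in memory block 5; 133 MB remain.
Put 28 MB in memory block 5; 105 MB remain.
Put 41 MB in memory block 5; 64 MB remain.
Put 67 MB in memory block 4; 17 MB remain.
Put 69 MB in memory block 6; 187 MB remain.
Put 186 MB in memory block 6; 1 MB remain.
Put 217 MB in memory block 7; 39 MB remain.

7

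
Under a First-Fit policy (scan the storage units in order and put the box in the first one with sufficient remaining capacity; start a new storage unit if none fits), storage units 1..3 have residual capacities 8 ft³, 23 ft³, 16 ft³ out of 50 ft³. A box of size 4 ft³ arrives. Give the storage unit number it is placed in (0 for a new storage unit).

Storage units with room: storage unit 1 (8 ft³), storage unit 2 (23 ft³), storage unit 3 (16 ft³).
The first with room is storage unit 1.

1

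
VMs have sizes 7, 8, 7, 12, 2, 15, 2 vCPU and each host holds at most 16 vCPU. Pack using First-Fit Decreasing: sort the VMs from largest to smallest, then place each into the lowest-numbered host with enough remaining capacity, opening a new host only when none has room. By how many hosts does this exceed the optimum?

0

First-Fit Decreasing: [15] [12,2,2] [8,7] [7] → 4 hosts.
Total size 53 vCPU; any packing needs at least ⌈53/16⌉ = 4 hosts.
So 4 is already optimal.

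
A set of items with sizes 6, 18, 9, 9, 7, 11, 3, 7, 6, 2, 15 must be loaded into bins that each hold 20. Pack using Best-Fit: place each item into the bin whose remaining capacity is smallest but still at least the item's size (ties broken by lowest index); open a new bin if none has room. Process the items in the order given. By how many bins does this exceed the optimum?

Best-Fit: [6,9] [18,2] [9,7,3] [11,7] [6] [15] → 6 bins.
Total size 93; any packing needs at least ⌈93/20⌉ = 5 bins.
An optimal packing achieves that bound: [18,2] [15,3] [11,9] [9,7] [7,6,6] → 5 bins.
Excess: 6 − 5 = 1.

1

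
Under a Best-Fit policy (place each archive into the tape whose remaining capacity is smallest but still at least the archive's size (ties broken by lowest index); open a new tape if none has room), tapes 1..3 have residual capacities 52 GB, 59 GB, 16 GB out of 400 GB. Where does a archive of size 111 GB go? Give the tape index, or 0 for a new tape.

No tape has ≥ 111 GB free, so a new tape is opened.

0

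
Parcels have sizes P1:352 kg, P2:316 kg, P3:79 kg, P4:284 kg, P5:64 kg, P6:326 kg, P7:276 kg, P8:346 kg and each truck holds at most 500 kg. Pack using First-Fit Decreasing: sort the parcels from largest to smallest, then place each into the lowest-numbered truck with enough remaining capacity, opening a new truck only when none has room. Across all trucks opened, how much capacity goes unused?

Sorted descending: 352, 346, 326, 316, 284, 276, 79, 64.
352 kg → truck 1 (remaining 148 kg)
346 kg → truck 2 (remaining 154 kg)
326 kg → truck 3 (remaining 174 kg)
316 kg → truck 4 (remaining 184 kg)
284 kg → truck 5 (remaining 216 kg)
276 kg → truck 6 (remaining 224 kg)
79 kg → truck 1 (remaining 69 kg)
64 kg → truck 1 (remaining 5 kg)
6 trucks × 500 kg = 3000 kg; used 2043 kg; unused 957 kg.

957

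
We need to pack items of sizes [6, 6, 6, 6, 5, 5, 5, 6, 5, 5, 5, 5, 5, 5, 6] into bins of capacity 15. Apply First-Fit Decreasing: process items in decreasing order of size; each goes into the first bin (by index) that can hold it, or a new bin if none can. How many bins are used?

Sorted descending: 6, 6, 6, 6, 6, 6, 5, 5, 5, 5, 5, 5, 5, 5, 5.
Put 6 in bin 1; 9 remain.
Put 6 in bin 1; 3 remain.
Put 6 in bin 2; 9 remain.
Put 6 in bin 2; 3 remain.
Put 6 in bin 3; 9 remain.
Put 6 in bin 3; 3 remain.
Put 5 in bin 4; 10 remain.
Put 5 in bin 4; 5 remain.
Put 5 in bin 4; 0 remain.
Put 5 in bin 5; 10 remain.
Put 5 in bin 5; 5 remain.
Put 5 in bin 5; 0 remain.
Put 5 in bin 6; 10 remain.
Put 5 in bin 6; 5 remain.
Put 5 in bin 6; 0 remain.

6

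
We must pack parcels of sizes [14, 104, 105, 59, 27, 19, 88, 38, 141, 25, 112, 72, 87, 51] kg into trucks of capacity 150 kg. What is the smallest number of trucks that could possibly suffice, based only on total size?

Total size = 14 + 104 + 105 + 59 + 27 + 19 + 88 + 38 + 141 + 25 + 112 + 72 + 87 + 51 = 942 kg.
⌈942 / 150⌉ = 7.

7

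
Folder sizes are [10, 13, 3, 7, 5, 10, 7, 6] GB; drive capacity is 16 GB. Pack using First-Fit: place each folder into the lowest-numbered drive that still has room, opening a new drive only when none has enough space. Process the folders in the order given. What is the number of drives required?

5 drives

drive 1: place 10 GB, 6 GB left
drive 2: place 13 GB, 3 GB left
drive 1: place 3 GB, 3 GB left
drive 3: place 7 GB, 9 GB left
drive 3: place 5 GB, 4 GB left
drive 4: place 10 GB, 6 GB left
drive 5: place 7 GB, 9 GB left
drive 4: place 6 GB, 0 GB left
Final drives: [10,3] [13] [7,5] [10,6] [7].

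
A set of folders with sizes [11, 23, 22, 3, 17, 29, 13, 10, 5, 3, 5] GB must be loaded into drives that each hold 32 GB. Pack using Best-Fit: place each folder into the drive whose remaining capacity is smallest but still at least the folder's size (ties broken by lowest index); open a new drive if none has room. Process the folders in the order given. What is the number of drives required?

drive 1: place 11 GB, 21 GB left
drive 2: place 23 GB, 9 GB left
drive 3: place 22 GB, 10 GB left
drive 2: place 3 GB, 6 GB left
drive 1: place 17 GB, 4 GB left
drive 4: place 29 GB, 3 GB left
drive 5: place 13 GB, 19 GB left
drive 3: place 10 GB, 0 GB left
drive 2: place 5 GB, 1 GB left
drive 4: place 3 GB, 0 GB left
drive 5: place 5 GB, 14 GB left

5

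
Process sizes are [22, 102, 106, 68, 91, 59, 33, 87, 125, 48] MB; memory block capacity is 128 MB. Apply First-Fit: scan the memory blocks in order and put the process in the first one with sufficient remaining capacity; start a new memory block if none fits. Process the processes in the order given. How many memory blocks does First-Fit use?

22 MB → memory block 1 (remaining 106 MB)
102 MB → memory block 1 (remaining 4 MB)
106 MB → memory block 2 (remaining 22 MB)
68 MB → memory block 3 (remaining 60 MB)
91 MB → memory block 4 (remaining 37 MB)
59 MB → memory block 3 (remaining 1 MB)
33 MB → memory block 4 (remaining 4 MB)
87 MB → memory block 5 (remaining 41 MB)
125 MB → memory block 6 (remaining 3 MB)
48 MB → memory block 7 (remaining 80 MB)

7 memory blocks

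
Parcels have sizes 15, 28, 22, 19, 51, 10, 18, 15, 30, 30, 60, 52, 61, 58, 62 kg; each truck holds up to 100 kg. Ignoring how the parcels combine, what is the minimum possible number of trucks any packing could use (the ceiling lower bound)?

Total size = 15 + 28 + 22 + 19 + 51 + 10 + 18 + 15 + 30 + 30 + 60 + 52 + 61 + 58 + 62 = 531 kg.
⌈531 / 100⌉ = 6.

6 trucks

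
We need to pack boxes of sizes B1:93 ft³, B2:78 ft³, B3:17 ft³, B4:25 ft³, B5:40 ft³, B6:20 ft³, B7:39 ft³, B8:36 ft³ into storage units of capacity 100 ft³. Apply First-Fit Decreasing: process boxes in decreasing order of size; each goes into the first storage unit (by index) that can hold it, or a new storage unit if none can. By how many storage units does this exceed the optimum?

0

First-Fit Decreasing: [93] [78,20] [40,39,17] [36,25] → 4 storage units.
Total size 348 ft³; any packing needs at least ⌈348/100⌉ = 4 storage units.
So 4 is already optimal.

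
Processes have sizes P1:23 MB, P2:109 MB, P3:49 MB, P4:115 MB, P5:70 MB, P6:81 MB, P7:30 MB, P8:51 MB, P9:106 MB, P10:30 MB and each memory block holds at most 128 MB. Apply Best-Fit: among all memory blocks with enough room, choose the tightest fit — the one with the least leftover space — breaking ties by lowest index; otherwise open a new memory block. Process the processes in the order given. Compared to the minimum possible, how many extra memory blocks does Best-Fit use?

0

Best-Fit: [23,49,51] [109] [115] [70,30] [81,30] [106] → 6 memory blocks.
Total size 664 MB; any packing needs at least ⌈664/128⌉ = 6 memory blocks.
So 6 is already optimal.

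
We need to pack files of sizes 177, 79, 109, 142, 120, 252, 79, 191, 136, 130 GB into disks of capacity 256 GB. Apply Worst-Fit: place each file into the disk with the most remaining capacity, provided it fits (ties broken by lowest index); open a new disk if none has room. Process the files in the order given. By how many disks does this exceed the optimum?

Worst-Fit: [177,79] [109,142] [120,79] [252] [191] [136] [130] → 7 disks.
Total size 1415 GB; any packing needs at least ⌈1415/256⌉ = 6 disks.
An optimal packing achieves that bound: [252] [191] [177,79] [142,109] [136,120] [130,79] → 6 disks.
Excess: 7 − 6 = 1.

1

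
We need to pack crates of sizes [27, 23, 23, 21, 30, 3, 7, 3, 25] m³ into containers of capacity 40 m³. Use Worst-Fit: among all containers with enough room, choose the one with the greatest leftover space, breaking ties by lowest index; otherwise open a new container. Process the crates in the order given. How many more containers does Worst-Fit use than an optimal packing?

0

Worst-Fit: [27] [23,7] [23,3] [21,3] [30] [25] → 6 containers.
6 crates exceed 20 m³ (half the capacity), and no two of those can share a container, so at least 6 containers are needed.
So 6 is already optimal.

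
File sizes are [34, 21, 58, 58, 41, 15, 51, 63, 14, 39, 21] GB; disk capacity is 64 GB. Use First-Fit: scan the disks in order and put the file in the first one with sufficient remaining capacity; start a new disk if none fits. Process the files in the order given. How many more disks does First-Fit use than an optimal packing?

1

First-Fit: [34,21] [58] [58] [41,15] [51] [63] [14,39] [21] → 8 disks.
Total size 415 GB; any packing needs at least ⌈415/64⌉ = 7 disks.
An optimal packing achieves that bound: [63] [58] [58] [51] [41,21] [39,21] [34,15,14] → 7 disks.
Excess: 8 − 7 = 1.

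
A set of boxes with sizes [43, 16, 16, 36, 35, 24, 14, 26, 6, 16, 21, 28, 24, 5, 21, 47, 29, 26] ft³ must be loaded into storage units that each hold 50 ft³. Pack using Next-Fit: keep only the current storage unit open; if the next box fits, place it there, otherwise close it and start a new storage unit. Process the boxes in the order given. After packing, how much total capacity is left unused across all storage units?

117

storage unit 1: place 43 ft³, 7 ft³ left
storage unit 2: place 16 ft³, 34 ft³ left
storage unit 2: place 16 ft³, 18 ft³ left
storage unit 3: place 36 ft³, 14 ft³ left
storage unit 4: place 35 ft³, 15 ft³ left
storage unit 5: place 24 ft³, 26 ft³ left
storage unit 5: place 14 ft³, 12 ft³ left
storage unit 6: place 26 ft³, 24 ft³ left
storage unit 6: place 6 ft³, 18 ft³ left
storage unit 6: place 16 ft³, 2 ft³ left
storage unit 7: place 21 ft³, 29 ft³ left
storage unit 7: place 28 ft³, 1 ft³ left
storage unit 8: place 24 ft³, 26 ft³ left
storage unit 8: place 5 ft³, 21 ft³ left
storage unit 8: place 21 ft³, 0 ft³ left
storage unit 9: place 47 ft³, 3 ft³ left
storage unit 10: place 29 ft³, 21 ft³ left
storage unit 11: place 26 ft³, 24 ft³ left
11 storage units × 50 ft³ = 550 ft³; used 433 ft³; unused 117 ft³.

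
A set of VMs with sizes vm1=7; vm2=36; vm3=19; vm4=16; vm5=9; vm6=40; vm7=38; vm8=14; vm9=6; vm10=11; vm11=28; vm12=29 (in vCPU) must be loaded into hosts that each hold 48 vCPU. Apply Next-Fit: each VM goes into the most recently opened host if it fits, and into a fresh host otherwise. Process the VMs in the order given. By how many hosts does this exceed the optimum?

Next-Fit: [7,36] [19,16,9] [40] [38] [14,6,11] [28] [29] → 7 hosts.
Total size 253 vCPU; any packing needs at least ⌈253/48⌉ = 6 hosts.
An optimal packing achieves that bound: [40,7] [38,9] [36,11] [29,19] [28,16] [14,6] → 6 hosts.
Excess: 7 − 6 = 1.

1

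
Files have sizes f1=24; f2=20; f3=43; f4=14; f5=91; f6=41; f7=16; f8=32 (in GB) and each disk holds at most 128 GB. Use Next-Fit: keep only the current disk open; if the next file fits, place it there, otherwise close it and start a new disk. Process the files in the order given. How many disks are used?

3 disks

Put f1 (24 GB) in disk 1; 104 GB remain.
Put f2 (20 GB) in disk 1; 84 GB remain.
Put f3 (43 GB) in disk 1; 41 GB remain.
Put f4 (14 GB) in disk 1; 27 GB remain.
Put f5 (91 GB) in disk 2; 37 GB remain.
Put f6 (41 GB) in disk 3; 87 GB remain.
Put f7 (16 GB) in disk 3; 71 GB remain.
Put f8 (32 GB) in disk 3; 39 GB remain.
Final disks: [24,20,43,14] [91] [41,16,32].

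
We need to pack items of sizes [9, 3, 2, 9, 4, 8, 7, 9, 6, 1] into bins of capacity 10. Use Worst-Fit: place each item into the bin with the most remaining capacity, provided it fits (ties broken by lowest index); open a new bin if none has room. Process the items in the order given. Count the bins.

9 → bin 1 (remaining 1)
3 → bin 2 (remaining 7)
2 → bin 2 (remaining 5)
9 → bin 3 (remaining 1)
4 → bin 2 (remaining 1)
8 → bin 4 (remaining 2)
7 → bin 5 (remaining 3)
9 → bin 6 (remaining 1)
6 → bin 7 (remaining 4)
1 → bin 7 (remaining 3)
Final bins: [9] [3,2,4] [9] [8] [7] [9] [6,1].

7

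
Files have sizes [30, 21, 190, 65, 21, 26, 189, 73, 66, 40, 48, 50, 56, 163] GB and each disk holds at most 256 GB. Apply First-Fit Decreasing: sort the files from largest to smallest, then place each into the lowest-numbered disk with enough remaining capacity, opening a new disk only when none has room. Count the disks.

5 disks

Sorted descending: 190, 189, 163, 73, 66, 65, 56, 50, 48, 40, 30, 26, 21, 21.
Put 190 GB in disk 1; 66 GB remain.
Put 189 GB in disk 2; 67 GB remain.
Put 163 GB in disk 3; 93 GB remain.
Put 73 GB in disk 3; 20 GB remain.
Put 66 GB in disk 1; 0 GB remain.
Put 65 GB in disk 2; 2 GB remain.
Put 56 GB in disk 4; 200 GB remain.
Put 50 GB in disk 4; 150 GB remain.
Put 48 GB in disk 4; 102 GB remain.
Put 40 GB in disk 4; 62 GB remain.
Put 30 GB in disk 4; 32 GB remain.
Put 26 GB in disk 4; 6 GB remain.
Put 21 GB in disk 5; 235 GB remain.
Put 21 GB in disk 5; 214 GB remain.
Final disks: [190,66] [189,65] [163,73] [56,50,48,40,30,26] [21,21].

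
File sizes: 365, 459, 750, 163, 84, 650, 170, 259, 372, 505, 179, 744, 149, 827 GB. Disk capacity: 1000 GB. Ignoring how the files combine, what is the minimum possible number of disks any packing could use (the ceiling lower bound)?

6 disks

Total size = 365 + 459 + 750 + 163 + 84 + 650 + 170 + 259 + 372 + 505 + 179 + 744 + 149 + 827 = 5676 GB.
⌈5676 / 1000⌉ = 6.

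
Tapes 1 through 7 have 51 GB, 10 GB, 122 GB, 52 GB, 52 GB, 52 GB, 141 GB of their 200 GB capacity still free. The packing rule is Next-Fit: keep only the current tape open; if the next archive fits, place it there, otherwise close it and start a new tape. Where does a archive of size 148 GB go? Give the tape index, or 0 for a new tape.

Next-Fit only looks at tape 7, which has 141 GB free.
148 GB does not fit, so a new tape is opened.

0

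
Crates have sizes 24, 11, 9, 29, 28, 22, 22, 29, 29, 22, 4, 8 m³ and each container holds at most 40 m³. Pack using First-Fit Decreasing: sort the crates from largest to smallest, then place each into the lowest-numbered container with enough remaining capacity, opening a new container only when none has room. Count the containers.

8

Sorted descending: 29, 29, 29, 28, 24, 22, 22, 22, 11, 9, 8, 4.
29 m³ → container 1 (remaining 11 m³)
29 m³ → container 2 (remaining 11 m³)
29 m³ → container 3 (remaining 11 m³)
28 m³ → container 4 (remaining 12 m³)
24 m³ → container 5 (remaining 16 m³)
22 m³ → container 6 (remaining 18 m³)
22 m³ → container 7 (remaining 18 m³)
22 m³ → container 8 (remaining 18 m³)
11 m³ → container 1 (remaining 0 m³)
9 m³ → container 2 (remaining 2 m³)
8 m³ → container 3 (remaining 3 m³)
4 m³ → container 4 (remaining 8 m³)
Final containers: [29,11] [29,9] [29,8] [28,4] [24] [22] [22] [22].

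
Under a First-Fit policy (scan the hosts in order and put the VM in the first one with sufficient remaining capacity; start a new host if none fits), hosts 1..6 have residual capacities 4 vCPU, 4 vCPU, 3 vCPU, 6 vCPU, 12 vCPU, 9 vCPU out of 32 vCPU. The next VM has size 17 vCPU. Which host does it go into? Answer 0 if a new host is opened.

No host has ≥ 17 vCPU free, so a new host is opened.

0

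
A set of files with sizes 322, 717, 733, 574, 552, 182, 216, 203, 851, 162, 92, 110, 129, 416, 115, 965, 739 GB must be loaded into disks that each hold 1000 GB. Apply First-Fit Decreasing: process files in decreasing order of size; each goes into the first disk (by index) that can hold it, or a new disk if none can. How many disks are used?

Sorted descending: 965, 851, 739, 733, 717, 574, 552, 416, 322, 216, 203, 182, 162, 129, 115, 110, 92.
965 GB → disk 1 (remaining 35 GB)
851 GB → disk 2 (remaining 149 GB)
739 GB → disk 3 (remaining 261 GB)
733 GB → disk 4 (remaining 267 GB)
717 GB → disk 5 (remaining 283 GB)
574 GB → disk 6 (remaining 426 GB)
552 GB → disk 7 (remaining 448 GB)
416 GB → disk 6 (remaining 10 GB)
322 GB → disk 7 (remaining 126 GB)
216 GB → disk 3 (remaining 45 GB)
203 GB → disk 4 (remaining 64 GB)
182 GB → disk 5 (remaining 101 GB)
162 GB → disk 8 (remaining 838 GB)
129 GB → disk 2 (remaining 20 GB)
115 GB → disk 7 (remaining 11 GB)
110 GB → disk 8 (remaining 728 GB)
92 GB → disk 5 (remaining 9 GB)

8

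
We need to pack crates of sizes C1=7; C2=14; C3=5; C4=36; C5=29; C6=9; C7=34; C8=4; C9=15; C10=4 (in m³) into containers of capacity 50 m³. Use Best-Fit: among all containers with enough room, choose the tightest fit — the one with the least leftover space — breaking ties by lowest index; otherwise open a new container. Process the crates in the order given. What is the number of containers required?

C1 (7 m³) → container 1 (remaining 43 m³)
C2 (14 m³) → container 1 (remaining 29 m³)
C3 (5 m³) → container 1 (remaining 24 m³)
C4 (36 m³) → container 2 (remaining 14 m³)
C5 (29 m³) → container 3 (remaining 21 m³)
C6 (9 m³) → container 2 (remaining 5 m³)
C7 (34 m³) → container 4 (remaining 16 m³)
C8 (4 m³) → container 2 (remaining 1 m³)
C9 (15 m³) → container 4 (remaining 1 m³)
C10 (4 m³) → container 3 (remaining 17 m³)
Final containers: [7,14,5] [36,9,4] [29,4] [34,15].

4 containers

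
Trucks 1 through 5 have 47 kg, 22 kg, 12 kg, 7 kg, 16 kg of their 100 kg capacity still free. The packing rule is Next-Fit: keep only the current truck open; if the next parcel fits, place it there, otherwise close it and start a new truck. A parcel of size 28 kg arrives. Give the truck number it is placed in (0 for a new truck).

Next-Fit only looks at truck 5, which has 16 kg free.
28 kg does not fit, so a new truck is opened.

0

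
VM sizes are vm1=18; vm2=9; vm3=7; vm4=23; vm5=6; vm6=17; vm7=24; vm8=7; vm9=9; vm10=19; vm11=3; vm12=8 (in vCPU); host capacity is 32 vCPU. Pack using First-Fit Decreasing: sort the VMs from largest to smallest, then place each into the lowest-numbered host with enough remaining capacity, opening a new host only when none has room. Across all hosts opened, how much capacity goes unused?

Sorted descending: 24, 23, 19, 18, 17, 9, 9, 8, 7, 7, 6, 3.
host 1: place 24 vCPU, 8 vCPU left
host 2: place 23 vCPU, 9 vCPU left
host 3: place 19 vCPU, 13 vCPU left
host 4: place 18 vCPU, 14 vCPU left
host 5: place 17 vCPU, 15 vCPU left
host 2: place 9 vCPU, 0 vCPU left
host 3: place 9 vCPU, 4 vCPU left
host 1: place 8 vCPU, 0 vCPU left
host 4: place 7 vCPU, 7 vCPU left
host 4: place 7 vCPU, 0 vCPU left
host 5: place 6 vCPU, 9 vCPU left
host 3: place 3 vCPU, 1 vCPU left
5 hosts × 32 vCPU = 160 vCPU; used 150 vCPU; unused 10 vCPU.

10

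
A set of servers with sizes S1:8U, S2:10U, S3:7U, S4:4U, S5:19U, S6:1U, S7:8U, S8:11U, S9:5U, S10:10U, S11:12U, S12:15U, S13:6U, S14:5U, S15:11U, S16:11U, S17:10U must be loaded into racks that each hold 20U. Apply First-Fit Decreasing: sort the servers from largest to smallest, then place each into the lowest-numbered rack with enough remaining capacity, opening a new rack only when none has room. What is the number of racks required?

8 racks

Sorted descending: 19, 15, 12, 11, 11, 11, 10, 10, 10, 8, 8, 7, 6, 5, 5, 4, 1.
19U → rack 1 (remaining 1U)
15U → rack 2 (remaining 5U)
12U → rack 3 (remaining 8U)
11U → rack 4 (remaining 9U)
11U → rack 5 (remaining 9U)
11U → rack 6 (remaining 9U)
10U → rack 7 (remaining 10U)
10U → rack 7 (remaining 0U)
10U → rack 8 (remaining 10U)
8U → rack 3 (remaining 0U)
8U → rack 4 (remaining 1U)
7U → rack 5 (remaining 2U)
6U → rack 6 (remaining 3U)
5U → rack 2 (remaining 0U)
5U → rack 8 (remaining 5U)
4U → rack 8 (remaining 1U)
1U → rack 1 (remaining 0U)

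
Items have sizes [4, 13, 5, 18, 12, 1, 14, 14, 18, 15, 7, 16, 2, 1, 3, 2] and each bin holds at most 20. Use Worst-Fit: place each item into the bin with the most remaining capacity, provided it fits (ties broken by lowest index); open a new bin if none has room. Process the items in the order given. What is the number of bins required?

bin 1: place 4, 16 left
bin 1: place 13, 3 left
bin 2: place 5, 15 left
bin 3: place 18, 2 left
bin 2: place 12, 3 left
bin 1: place 1, 2 left
bin 4: place 14, 6 left
bin 5: place 14, 6 left
bin 6: place 18, 2 left
bin 7: place 15, 5 left
bin 8: place 7, 13 left
bin 9: place 16, 4 left
bin 8: place 2, 11 left
bin 8: place 1, 10 left
bin 8: place 3, 7 left
bin 8: place 2, 5 left
Final bins: [4,13,1] [5,12] [18] [14] [14] [18] [15] [7,2,1,3,2] [16].

9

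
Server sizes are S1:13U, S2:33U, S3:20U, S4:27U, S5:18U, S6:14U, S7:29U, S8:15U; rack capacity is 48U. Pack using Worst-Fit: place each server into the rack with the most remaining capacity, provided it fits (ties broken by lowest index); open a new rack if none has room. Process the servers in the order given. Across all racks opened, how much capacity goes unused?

23

Put S1 (13U) in rack 1; 35U remain.
Put S2 (33U) in rack 1; 2U remain.
Put S3 (20U) in rack 2; 28U remain.
Put S4 (27U) in rack 2; 1U remain.
Put S5 (18U) in rack 3; 30U remain.
Put S6 (14U) in rack 3; 16U remain.
Put S7 (29U) in rack 4; 19U remain.
Put S8 (15U) in rack 4; 4U remain.
4 racks × 48U = 192U; used 169U; unused 23U.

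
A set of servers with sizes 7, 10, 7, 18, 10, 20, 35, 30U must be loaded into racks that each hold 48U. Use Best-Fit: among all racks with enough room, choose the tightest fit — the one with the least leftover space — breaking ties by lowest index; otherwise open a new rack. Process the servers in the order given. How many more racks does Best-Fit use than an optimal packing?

1

Best-Fit: [7,10,7,18] [10,20] [35] [30] → 4 racks.
Total size 137U; any packing needs at least ⌈137/48⌉ = 3 racks.
An optimal packing achieves that bound: [35,10] [30,18] [20,10,7,7] → 3 racks.
Excess: 4 − 3 = 1.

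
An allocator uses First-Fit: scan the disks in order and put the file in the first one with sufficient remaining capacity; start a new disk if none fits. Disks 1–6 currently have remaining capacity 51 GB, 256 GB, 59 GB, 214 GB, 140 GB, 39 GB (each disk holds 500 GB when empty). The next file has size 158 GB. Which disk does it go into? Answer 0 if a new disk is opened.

Disks with room: disk 2 (256 GB), disk 4 (214 GB).
The first with room is disk 2.

2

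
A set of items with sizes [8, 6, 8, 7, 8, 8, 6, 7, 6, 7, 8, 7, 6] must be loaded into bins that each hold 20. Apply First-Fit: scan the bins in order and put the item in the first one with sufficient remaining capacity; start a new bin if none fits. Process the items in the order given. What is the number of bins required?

Put 8 in bin 1; 12 remain.
Put 6 in bin 1; 6 remain.
Put 8 in bin 2; 12 remain.
Put 7 in bin 2; 5 remain.
Put 8 in bin 3; 12 remain.
Put 8 in bin 3; 4 remain.
Put 6 in bin 1; 0 remain.
Put 7 in bin 4; 13 remain.
Put 6 in bin 4; 7 remain.
Put 7 in bin 4; 0 remain.
Put 8 in bin 5; 12 remain.
Put 7 in bin 5; 5 remain.
Put 6 in bin 6; 14 remain.

6 bins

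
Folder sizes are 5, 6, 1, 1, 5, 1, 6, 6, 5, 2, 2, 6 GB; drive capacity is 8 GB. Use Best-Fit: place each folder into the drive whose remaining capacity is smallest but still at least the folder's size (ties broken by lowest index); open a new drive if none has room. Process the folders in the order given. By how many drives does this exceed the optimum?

Best-Fit: [5,1,2] [6,1,1] [5] [6,2] [6] [5] [6] → 7 drives.
7 folders exceed 4 GB (half the capacity), and no two of those can share a drive, so at least 7 drives are needed.
So 7 is already optimal.

0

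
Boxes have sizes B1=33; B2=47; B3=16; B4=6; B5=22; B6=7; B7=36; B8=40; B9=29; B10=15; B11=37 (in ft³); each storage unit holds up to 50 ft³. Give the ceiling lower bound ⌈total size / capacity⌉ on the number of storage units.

Total size = 33 + 47 + 16 + 6 + 22 + 7 + 36 + 40 + 29 + 15 + 37 = 288 ft³.
⌈288 / 50⌉ = 6.

6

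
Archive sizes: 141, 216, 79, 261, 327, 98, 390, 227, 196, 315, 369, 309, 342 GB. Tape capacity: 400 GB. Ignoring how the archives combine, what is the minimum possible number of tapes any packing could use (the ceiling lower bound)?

9 tapes

Total size = 141 + 216 + 79 + 261 + 327 + 98 + 390 + 227 + 196 + 315 + 369 + 309 + 342 = 3270 GB.
⌈3270 / 400⌉ = 9.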